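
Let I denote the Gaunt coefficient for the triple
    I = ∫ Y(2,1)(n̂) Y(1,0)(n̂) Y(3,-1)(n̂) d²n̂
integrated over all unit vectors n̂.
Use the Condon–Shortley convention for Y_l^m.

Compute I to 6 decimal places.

Rules hold: Σm=0, L=6 even, 1≤3≤3.
N = 5·3·7 = 105
Δ = 0!·4!·2!/7! = 1/105
Racah Σ t=0..0: t=0:+1/4 = 1/4
⇒ 3j(2 1 3; 0 0 0)² = 3/35, sgn -1
Racah Σ t=0..0: t=0:+1/6 = 1/6
⇒ 3j(2 1 3; 1 0 -1)² = 8/105, sgn +1
4πI² = N·(3j₀)²·(3jₘ)² = 24/35
I = -1·√(0.685714/4π) = -0.23359668

-0.233597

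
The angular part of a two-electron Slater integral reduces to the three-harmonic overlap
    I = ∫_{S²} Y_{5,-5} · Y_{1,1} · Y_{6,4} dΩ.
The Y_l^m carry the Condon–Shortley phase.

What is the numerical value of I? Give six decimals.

Rules hold: Σm=0, L=12 even, 4≤6≤6.
N = 11·3·13 = 429
Δ = 0!·10!·2!/13! = 1/858
Racah Σ t=0..0: t=0:+1/14400 = 1/14400
⇒ 3j(5 1 6; 0 0 0)² = 6/143, sgn +1
Racah Σ t=0..0: t=0:+1/7257600 = 1/7257600
⇒ 3j(5 1 6; -5 1 4)² = 1/858, sgn +1
4πI² = N·(3j₀)²·(3jₘ)² = 3/143
I = +1·√(0.020979/4π) = 0.04085899

0.040859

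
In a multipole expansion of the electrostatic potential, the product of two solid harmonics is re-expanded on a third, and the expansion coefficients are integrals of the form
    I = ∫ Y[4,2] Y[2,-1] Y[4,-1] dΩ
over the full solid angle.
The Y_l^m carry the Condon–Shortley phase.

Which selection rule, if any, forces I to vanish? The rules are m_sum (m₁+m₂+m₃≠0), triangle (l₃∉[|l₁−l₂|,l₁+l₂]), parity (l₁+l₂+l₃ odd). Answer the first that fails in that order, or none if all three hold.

none

m₁+m₂+m₃ = 2 − 1 − 1 = 0  ✓
triangle: |4−2|=2 ≤ l₃=4 ≤ 4+2=6  ✓
parity: l₁+l₂+l₃ = 10 is even  ✓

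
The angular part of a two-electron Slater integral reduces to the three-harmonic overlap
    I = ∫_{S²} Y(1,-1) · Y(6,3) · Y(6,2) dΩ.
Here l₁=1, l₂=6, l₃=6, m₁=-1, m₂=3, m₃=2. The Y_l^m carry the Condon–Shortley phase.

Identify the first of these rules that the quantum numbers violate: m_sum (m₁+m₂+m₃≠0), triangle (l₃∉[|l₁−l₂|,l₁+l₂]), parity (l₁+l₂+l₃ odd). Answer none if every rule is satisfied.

Σmᵢ = 4  ✗
l₃∈[|l₁−l₂|,l₁+l₂]=[5,7], have l₃=6
Σlᵢ = 13 ⇒ odd

m_sum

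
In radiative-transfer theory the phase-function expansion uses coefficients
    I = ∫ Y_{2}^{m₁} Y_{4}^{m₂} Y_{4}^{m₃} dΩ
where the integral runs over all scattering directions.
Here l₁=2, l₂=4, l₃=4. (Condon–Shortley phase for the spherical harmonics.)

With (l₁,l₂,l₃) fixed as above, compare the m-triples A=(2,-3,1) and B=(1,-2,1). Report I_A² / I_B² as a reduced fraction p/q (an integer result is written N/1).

14/9

l's match ⇒ only the (l;m) 3-j factors differ between A and B.
A: triangle coeff Δ(2,4,4) = 1/13860; Σ_t [0,0]: t=0:+1/480 = 1/480; (3j)²=3/110 [(2 4 4; 2 -3 1)], sign=-1
B: triangle coeff Δ(2,4,4) = 1/13860; Σ_t [0,1]: t=0:+1/96 t=1:−1/240 = 1/160; (3j)²=27/1540 [(2 4 4; 1 -2 1)], sign=-1
I_A²/I_B² = (3/110)/(27/1540) = 14/9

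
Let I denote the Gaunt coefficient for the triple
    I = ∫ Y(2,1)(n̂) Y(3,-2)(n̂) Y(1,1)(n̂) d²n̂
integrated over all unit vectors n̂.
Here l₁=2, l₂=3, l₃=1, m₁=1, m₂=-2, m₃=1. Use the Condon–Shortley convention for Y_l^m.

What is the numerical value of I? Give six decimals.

Checks pass: Σm=0; 6 even; l₃=1∈[1,5].
(2·2+1)(2·3+1)(2·1+1) = 105
Δ: 4! 0! 2! / 7! → 1/105
sum: t=2:+1/4 = 1/4
3j²(2 3 1; 0 0 0) = Δ·Π!·Σ² = 3/35  (sign -1)
sum: t=1:−1/12 = -1/12
3j²(2 3 1; 1 -2 1) = Δ·Π!·Σ² = 2/21  (sign -1)
combine: 4πI² = 105·3/35·2/21 = 6/7
take √, sign +1: I = 0.26116903

0.261169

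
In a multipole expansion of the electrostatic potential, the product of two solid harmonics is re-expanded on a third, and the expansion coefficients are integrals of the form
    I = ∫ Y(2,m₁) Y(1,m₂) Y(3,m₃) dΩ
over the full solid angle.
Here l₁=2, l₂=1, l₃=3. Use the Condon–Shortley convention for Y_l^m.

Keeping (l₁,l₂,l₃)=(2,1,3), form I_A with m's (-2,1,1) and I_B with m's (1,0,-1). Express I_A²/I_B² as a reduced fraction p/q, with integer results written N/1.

l's match ⇒ only the (l;m) 3-j factors differ between A and B.
A: triangle coeff Δ(2,1,3) = 1/105; Σ_t [0,0]: t=0:+1/48 = 1/48; (3j)²=1/105 [(2 1 3; -2 1 1)], sign=+1
B: triangle coeff Δ(2,1,3) = 1/105; Σ_t [0,0]: t=0:+1/6 = 1/6; (3j)²=8/105 [(2 1 3; 1 0 -1)], sign=+1
I_A²/I_B² = (1/105)/(8/105) = 1/8

1/8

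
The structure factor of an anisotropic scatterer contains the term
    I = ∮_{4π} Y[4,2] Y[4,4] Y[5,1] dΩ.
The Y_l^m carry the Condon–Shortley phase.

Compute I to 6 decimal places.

0.000000

2 + 4 + 1 = 7 ≠ 0: azimuthal integral kills it; I = 0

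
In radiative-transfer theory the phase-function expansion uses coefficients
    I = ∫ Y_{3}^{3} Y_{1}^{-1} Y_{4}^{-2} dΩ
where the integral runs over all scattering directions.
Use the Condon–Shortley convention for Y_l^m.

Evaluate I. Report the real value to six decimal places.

m-sum 0 ✓  L=8 even ✓  2≤4≤4 ✓
Π(2lᵢ+1) = 7×3×9 = 189
triangle coeff Δ(3,1,4) = 1/252
Σ_t [0,0]: t=0:+1/36 = 1/36
(3j)²=4/63 [(3 1 4; 0 0 0)], sign=+1
Σ_t [0,0]: t=0:+1/1440 = 1/1440
(3j)²=1/252 [(3 1 4; 3 -1 -2)], sign=+1
⇒ 4πI² = 1/21
I = (+1)√(1/21/(4π)) = 0.06155813

0.061558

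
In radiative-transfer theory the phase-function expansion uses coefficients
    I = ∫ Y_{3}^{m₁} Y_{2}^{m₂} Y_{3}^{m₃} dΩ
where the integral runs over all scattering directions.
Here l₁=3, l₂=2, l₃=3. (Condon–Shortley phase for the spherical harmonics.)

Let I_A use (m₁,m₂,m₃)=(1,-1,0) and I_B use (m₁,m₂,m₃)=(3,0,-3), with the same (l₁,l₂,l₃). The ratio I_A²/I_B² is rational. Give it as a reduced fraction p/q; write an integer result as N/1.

Shared (l₁,l₂,l₃)=(3,2,3): N and (l;000)² cancel in I_A²/I_B².
A: Δ = 2!·4!·2!/9! = 1/3780; Racah Σ t=0..1: t=0:+1/8 t=1:−1/12 = 1/24; ⇒ 3j(3 2 3; 1 -1 0)² = 1/210, sgn -1
B: Δ = 2!·4!·2!/9! = 1/3780; Racah Σ t=0..0: t=0:+1/96 = 1/96; ⇒ 3j(3 2 3; 3 0 -3)² = 5/84, sgn +1
I_A²/I_B² = (1/210)/(5/84) = 2/25

2/25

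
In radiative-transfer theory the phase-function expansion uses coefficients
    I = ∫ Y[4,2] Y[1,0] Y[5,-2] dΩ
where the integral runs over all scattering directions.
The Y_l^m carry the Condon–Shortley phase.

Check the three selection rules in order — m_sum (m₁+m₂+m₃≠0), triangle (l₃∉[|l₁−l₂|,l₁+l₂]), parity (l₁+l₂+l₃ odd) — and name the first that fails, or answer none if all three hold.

m₁+m₂+m₃ = 2 + 0 − 2 = 0  ✓
triangle: |4−1|=3 ≤ l₃=5 ≤ 4+1=5  ✓
parity: l₁+l₂+l₃ = 10 is even  ✓

none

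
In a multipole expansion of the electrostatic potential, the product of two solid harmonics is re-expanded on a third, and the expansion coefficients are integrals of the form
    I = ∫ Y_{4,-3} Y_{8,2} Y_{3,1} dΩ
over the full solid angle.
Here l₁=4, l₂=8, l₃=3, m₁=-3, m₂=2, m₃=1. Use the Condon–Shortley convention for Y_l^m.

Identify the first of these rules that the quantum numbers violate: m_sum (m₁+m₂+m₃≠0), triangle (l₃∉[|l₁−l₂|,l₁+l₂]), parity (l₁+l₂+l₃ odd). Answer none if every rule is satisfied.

m₁+m₂+m₃ = -3 + 2 + 1 = 0  ✓
triangle: |4−8|=4 ≤ l₃=3 ≤ 4+8=12  ✗
parity: l₁+l₂+l₃ = 15 is odd

triangle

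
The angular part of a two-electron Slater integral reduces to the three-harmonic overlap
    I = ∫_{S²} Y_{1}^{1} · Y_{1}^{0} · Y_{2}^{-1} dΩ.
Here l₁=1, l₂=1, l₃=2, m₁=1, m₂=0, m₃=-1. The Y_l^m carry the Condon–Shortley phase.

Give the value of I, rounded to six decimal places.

Checks pass: Σm=0; 4 even; l₃=2∈[0,2].
(2·1+1)(2·1+1)(2·2+1) = 45
Δ: 0! 2! 2! / 5! → 1/30
sum: t=0:+1/1 = 1/1
3j²(1 1 2; 0 0 0) = Δ·Π!·Σ² = 2/15  (sign +1)
sum: t=0:+1/2 = 1/2
3j²(1 1 2; 1 0 -1) = Δ·Π!·Σ² = 1/10  (sign -1)
combine: 4πI² = 45·2/15·1/10 = 3/5
take √, sign -1: I = -0.21850969

-0.218510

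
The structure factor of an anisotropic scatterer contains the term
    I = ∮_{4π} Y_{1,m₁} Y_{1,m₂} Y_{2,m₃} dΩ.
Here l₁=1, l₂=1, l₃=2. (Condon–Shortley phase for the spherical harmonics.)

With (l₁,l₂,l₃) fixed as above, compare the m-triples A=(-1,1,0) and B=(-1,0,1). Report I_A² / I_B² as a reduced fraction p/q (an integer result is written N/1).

1/3

Shared (l₁,l₂,l₃)=(1,1,2): N and (l;000)² cancel in I_A²/I_B².
A: Δ = 0!·2!·2!/5! = 1/30; Racah Σ t=0..0: t=0:+1/4 = 1/4; ⇒ 3j(1 1 2; -1 1 0)² = 1/30, sgn +1
B: Δ = 0!·2!·2!/5! = 1/30; Racah Σ t=0..0: t=0:+1/2 = 1/2; ⇒ 3j(1 1 2; -1 0 1)² = 1/10, sgn -1
I_A²/I_B² = (1/30)/(1/10) = 1/3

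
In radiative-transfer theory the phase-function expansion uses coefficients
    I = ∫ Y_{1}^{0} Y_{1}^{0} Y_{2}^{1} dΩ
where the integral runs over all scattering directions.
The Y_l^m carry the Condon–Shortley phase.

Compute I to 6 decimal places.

0 + 0 + 1 = 1 ≠ 0: azimuthal integral kills it; I = 0

0.000000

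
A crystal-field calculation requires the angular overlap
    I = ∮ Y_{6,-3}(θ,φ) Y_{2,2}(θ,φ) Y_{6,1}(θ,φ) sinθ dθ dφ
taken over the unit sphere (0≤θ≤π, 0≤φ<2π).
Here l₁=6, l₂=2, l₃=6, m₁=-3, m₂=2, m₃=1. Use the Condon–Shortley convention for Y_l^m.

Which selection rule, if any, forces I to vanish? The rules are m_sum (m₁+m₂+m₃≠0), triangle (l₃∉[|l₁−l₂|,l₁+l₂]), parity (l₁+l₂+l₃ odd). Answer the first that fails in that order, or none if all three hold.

Σmᵢ = 0  ✓
l₃∈[|l₁−l₂|,l₁+l₂]=[4,8], have l₃=6  ✓
Σlᵢ = 14 ⇒ even  ✓

none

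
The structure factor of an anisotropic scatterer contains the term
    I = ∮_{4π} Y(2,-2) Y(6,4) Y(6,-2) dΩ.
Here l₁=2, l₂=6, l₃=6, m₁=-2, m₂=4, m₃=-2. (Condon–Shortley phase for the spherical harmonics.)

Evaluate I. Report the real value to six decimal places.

-0.153870

m-sum 0 ✓  L=14 even ✓  4≤6≤8 ✓
Π(2lᵢ+1) = 5×13×13 = 845
triangle coeff Δ(2,6,6) = 1/90090
Σ_t [0,2]: t=0:+1/69120 t=1:−1/14400 t=2:+1/69120 = -7/172800
(3j)²=14/715 [(2 6 6; 0 0 0)], sign=-1
Σ_t [2,2]: t=2:+1/322560 = 1/322560
(3j)²=18/1001 [(2 6 6; -2 4 -2)], sign=+1
⇒ 4πI² = 36/121
I = (-1)√(36/121/(4π)) = -0.15386989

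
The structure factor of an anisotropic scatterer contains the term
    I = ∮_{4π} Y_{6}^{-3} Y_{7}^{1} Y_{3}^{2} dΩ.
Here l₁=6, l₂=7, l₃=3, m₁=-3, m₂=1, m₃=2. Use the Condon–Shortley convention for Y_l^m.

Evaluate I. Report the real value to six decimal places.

Rules hold: Σm=0, L=16 even, 1≤3≤13.
N = 13·15·7 = 1365
Δ = 10!·2!·4!/17! = 1/2042040
Racah Σ t=4..6: t=4:+1/207360 t=5:−1/57600 t=6:+1/207360 = -1/129600
⇒ 3j(6 7 3; 0 0 0)² = 168/12155, sgn +1
Racah Σ t=7..8: t=7:−1/362880 t=8:+1/1935360 = -13/5806080
⇒ 3j(6 7 3; -3 1 2)² = 195/10472, sgn +1
4πI² = N·(3j₀)²·(3jₘ)² = 12285/34969
I = +1·√(0.351311/4π) = 0.16720184

0.167202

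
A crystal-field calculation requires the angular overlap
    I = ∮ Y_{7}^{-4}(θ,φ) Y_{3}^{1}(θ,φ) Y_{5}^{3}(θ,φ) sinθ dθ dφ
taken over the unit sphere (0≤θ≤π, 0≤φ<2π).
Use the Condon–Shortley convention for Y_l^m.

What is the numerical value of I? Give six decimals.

0.000000

L=15 odd ⇒ parity kills the (l;000) factor ⇒ I = 0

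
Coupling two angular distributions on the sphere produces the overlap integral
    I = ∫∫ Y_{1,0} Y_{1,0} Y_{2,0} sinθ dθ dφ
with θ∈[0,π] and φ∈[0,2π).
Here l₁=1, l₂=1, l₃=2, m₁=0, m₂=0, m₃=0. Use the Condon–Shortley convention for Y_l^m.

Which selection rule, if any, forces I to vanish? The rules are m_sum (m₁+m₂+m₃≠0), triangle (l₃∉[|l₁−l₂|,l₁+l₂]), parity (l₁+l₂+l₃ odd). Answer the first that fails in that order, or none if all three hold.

azimuthal sum: 0 + 0 + 0 = 0  ✓
0 ≤ 2 ≤ 2 (triangle on l)  ✓
L = 1 + 1 + 2 = 4 (even)  ✓

none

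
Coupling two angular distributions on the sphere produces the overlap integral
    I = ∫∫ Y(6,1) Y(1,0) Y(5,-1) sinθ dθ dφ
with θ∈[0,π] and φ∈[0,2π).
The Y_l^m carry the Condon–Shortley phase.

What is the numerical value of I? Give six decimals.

-0.241725

Checks pass: Σm=0; 12 even; l₃=5∈[5,7].
(2·6+1)(2·1+1)(2·5+1) = 429
Δ: 2! 10! 0! / 13! → 1/858
sum: t=1:−1/14400 = -1/14400
3j²(6 1 5; 0 0 0) = Δ·Π!·Σ² = 6/143  (sign +1)
sum: t=1:−1/17280 = -1/17280
3j²(6 1 5; 1 0 -1) = Δ·Π!·Σ² = 35/858  (sign -1)
combine: 4πI² = 429·6/143·35/858 = 105/143
take √, sign -1: I = -0.24172507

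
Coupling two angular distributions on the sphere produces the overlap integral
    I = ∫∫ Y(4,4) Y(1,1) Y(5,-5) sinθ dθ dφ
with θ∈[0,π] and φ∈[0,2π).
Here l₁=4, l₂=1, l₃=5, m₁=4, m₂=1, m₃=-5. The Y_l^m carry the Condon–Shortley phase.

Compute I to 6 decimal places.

-0.329416

Checks pass: Σm=0; 10 even; l₃=5∈[3,5].
(2·4+1)(2·1+1)(2·5+1) = 297
Δ: 0! 8! 2! / 11! → 1/495
sum: t=0:+1/576 = 1/576
3j²(4 1 5; 0 0 0) = Δ·Π!·Σ² = 5/99  (sign -1)
sum: t=0:+1/80640 = 1/80640
3j²(4 1 5; 4 1 -5) = Δ·Π!·Σ² = 1/11  (sign +1)
combine: 4πI² = 297·5/99·1/11 = 15/11
take √, sign -1: I = -0.32941575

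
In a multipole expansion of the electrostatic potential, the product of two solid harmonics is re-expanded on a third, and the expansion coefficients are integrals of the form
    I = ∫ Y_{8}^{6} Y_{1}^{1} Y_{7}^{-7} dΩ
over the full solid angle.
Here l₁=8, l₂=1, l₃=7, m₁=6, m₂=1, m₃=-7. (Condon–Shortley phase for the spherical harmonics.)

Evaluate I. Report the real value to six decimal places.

0.030597

m-sum 0 ✓  L=16 even ✓  7≤7≤9 ✓
Π(2lᵢ+1) = 17×3×15 = 765
triangle coeff Δ(8,1,7) = 1/2040
Σ_t [1,1]: t=1:−1/25401600 = -1/25401600
(3j)²=8/255 [(8 1 7; 0 0 0)], sign=+1
Σ_t [2,2]: t=2:+1/174356582400 = 1/174356582400
(3j)²=1/2040 [(8 1 7; 6 1 -7)], sign=+1
⇒ 4πI² = 1/85
I = (+1)√(1/85/(4π)) = 0.03059748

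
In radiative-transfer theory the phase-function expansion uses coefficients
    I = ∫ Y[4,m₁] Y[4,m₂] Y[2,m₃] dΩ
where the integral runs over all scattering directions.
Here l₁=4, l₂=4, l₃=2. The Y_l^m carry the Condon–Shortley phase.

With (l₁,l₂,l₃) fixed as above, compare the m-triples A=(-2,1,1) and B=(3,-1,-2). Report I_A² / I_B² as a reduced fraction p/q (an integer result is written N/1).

Shared (l₁,l₂,l₃)=(4,4,2): N and (l;000)² cancel in I_A²/I_B².
A: Δ = 6!·2!·2!/11! = 1/13860; Racah Σ t=4..5: t=4:+1/96 t=5:−1/240 = 1/160; ⇒ 3j(4 4 2; -2 1 1)² = 27/1540, sgn -1
B: Δ = 6!·2!·2!/11! = 1/13860; Racah Σ t=1..1: t=1:−1/480 = -1/480; ⇒ 3j(4 4 2; 3 -1 -2)² = 3/110, sgn -1
I_A²/I_B² = (27/1540)/(3/110) = 9/14

9/14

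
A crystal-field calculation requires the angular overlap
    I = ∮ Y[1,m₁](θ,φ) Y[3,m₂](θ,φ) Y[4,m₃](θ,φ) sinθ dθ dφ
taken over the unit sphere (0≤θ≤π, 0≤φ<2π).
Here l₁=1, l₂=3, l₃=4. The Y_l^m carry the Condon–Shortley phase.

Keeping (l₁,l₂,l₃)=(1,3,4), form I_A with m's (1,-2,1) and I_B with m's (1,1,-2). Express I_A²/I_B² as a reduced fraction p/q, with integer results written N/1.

1/5

l's match ⇒ only the (l;m) 3-j factors differ between A and B.
A: triangle coeff Δ(1,3,4) = 1/252; Σ_t [0,0]: t=0:+1/240 = 1/240; (3j)²=1/84 [(1 3 4; 1 -2 1)], sign=-1
B: triangle coeff Δ(1,3,4) = 1/252; Σ_t [0,0]: t=0:+1/96 = 1/96; (3j)²=5/84 [(1 3 4; 1 1 -2)], sign=+1
I_A²/I_B² = (1/84)/(5/84) = 1/5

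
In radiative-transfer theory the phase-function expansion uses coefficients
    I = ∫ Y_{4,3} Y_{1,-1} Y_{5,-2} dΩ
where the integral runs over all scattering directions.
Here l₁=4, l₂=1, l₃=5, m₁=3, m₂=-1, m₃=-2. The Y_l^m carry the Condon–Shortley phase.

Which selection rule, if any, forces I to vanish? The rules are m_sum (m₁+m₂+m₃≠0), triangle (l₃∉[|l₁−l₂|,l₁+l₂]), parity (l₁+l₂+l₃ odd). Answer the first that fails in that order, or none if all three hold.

none

m₁+m₂+m₃ = 3 − 1 − 2 = 0  ✓
triangle: |4−1|=3 ≤ l₃=5 ≤ 4+1=5  ✓
parity: l₁+l₂+l₃ = 10 is even  ✓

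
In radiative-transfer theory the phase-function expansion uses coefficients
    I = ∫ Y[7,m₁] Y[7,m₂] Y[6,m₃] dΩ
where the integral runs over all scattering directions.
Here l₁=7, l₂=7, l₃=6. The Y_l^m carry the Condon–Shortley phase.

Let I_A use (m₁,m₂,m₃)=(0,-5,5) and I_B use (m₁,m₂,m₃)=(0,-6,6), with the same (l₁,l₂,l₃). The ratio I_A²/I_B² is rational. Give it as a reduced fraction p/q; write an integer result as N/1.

l's match ⇒ only the (l;m) 3-j factors differ between A and B.
A: triangle coeff Δ(7,7,6) = 1/2444321880; Σ_t [1,2]: t=1:−1/435456000 t=2:+1/124416000 = 1/174182400; (3j)²=55/4199 [(7 7 6; 0 -5 5)], sign=-1
B: triangle coeff Δ(7,7,6) = 1/2444321880; Σ_t [1,1]: t=1:−1/2612736000 = -1/2612736000; (3j)²=22/4845 [(7 7 6; 0 -6 6)], sign=-1
I_A²/I_B² = (55/4199)/(22/4845) = 75/26

75/26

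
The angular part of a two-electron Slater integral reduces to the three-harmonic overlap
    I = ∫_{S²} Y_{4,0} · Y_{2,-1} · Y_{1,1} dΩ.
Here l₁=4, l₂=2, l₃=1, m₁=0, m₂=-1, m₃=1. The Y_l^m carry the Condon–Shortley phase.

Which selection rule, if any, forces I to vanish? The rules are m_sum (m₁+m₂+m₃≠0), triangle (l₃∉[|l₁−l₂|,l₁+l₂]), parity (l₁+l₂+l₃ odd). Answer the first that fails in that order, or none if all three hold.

triangle

Σmᵢ = 0  ✓
l₃∈[|l₁−l₂|,l₁+l₂]=[2,6], have l₃=1  ✗
Σlᵢ = 7 ⇒ odd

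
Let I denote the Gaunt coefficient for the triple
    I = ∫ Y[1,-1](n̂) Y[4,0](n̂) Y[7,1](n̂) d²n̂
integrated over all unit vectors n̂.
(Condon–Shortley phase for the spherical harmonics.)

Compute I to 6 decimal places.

0.000000

triangle: need 3≤l₃≤5, have 7; I=0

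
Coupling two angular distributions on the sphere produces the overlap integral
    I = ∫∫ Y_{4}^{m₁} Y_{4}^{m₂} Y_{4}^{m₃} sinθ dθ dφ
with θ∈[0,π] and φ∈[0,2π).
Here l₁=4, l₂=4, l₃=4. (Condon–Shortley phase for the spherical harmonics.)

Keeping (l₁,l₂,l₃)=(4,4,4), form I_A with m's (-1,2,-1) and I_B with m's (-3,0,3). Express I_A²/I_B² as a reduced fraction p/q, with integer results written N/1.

40/49

Same 4,4,4: normalisation and zero-m 3j drop out of the ratio.
A: Δ: 4! 4! 4! / 13! → 1/450450; sum: t=2:+1/576 t=3:−1/144 t=4:+1/576 = -1/288; 3j²(4 4 4; -1 2 -1) = Δ·Π!·Σ² = 20/1001  (sign +1)
B: Δ: 4! 4! 4! / 13! → 1/450450; sum: t=3:−1/864 t=4:+1/3456 = -1/1152; 3j²(4 4 4; -3 0 3) = Δ·Π!·Σ² = 7/286  (sign +1)
I_A²/I_B² = (20/1001)/(7/286) = 40/49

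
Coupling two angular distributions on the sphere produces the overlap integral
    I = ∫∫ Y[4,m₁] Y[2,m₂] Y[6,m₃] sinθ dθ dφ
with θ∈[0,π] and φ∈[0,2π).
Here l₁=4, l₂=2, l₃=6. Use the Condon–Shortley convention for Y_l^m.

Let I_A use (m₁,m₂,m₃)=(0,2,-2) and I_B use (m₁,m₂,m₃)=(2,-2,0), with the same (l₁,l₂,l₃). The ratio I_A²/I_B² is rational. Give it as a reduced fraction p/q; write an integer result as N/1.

l's match ⇒ only the (l;m) 3-j factors differ between A and B.
A: triangle coeff Δ(4,2,6) = 1/6435; Σ_t [0,0]: t=0:+1/13824 = 1/13824; (3j)²=14/1287 [(4 2 6; 0 2 -2)], sign=+1
B: triangle coeff Δ(4,2,6) = 1/6435; Σ_t [0,0]: t=0:+1/34560 = 1/34560; (3j)²=1/429 [(4 2 6; 2 -2 0)], sign=+1
I_A²/I_B² = (14/1287)/(1/429) = 14/3

14/3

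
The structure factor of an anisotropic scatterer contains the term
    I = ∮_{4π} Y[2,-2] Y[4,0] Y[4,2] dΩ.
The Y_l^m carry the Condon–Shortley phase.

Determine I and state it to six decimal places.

-0.190365

m-sum 0 ✓  L=10 even ✓  2≤4≤6 ✓
Π(2lᵢ+1) = 5×9×9 = 405
triangle coeff Δ(2,4,4) = 1/13860
Σ_t [0,2]: t=0:+1/192 t=1:−1/36 t=2:+1/192 = -5/288
(3j)²=20/693 [(2 4 4; 0 0 0)], sign=-1
Σ_t [2,2]: t=2:+1/192 = 1/192
(3j)²=3/77 [(2 4 4; -2 0 2)], sign=+1
⇒ 4πI² = 2700/5929
I = (-1)√(2700/5929/(4π)) = -0.19036462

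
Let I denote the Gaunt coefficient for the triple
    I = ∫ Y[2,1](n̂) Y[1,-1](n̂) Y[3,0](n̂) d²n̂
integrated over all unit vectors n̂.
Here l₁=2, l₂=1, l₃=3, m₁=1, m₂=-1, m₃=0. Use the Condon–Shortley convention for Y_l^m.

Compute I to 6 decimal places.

0.143048

m-sum 0 ✓  L=6 even ✓  1≤3≤3 ✓
Π(2lᵢ+1) = 5×3×7 = 105
triangle coeff Δ(2,1,3) = 1/105
Σ_t [0,0]: t=0:+1/4 = 1/4
(3j)²=3/35 [(2 1 3; 0 0 0)], sign=-1
Σ_t [0,0]: t=0:+1/12 = 1/12
(3j)²=1/35 [(2 1 3; 1 -1 0)], sign=-1
⇒ 4πI² = 9/35
I = (+1)√(9/35/(4π)) = 0.14304817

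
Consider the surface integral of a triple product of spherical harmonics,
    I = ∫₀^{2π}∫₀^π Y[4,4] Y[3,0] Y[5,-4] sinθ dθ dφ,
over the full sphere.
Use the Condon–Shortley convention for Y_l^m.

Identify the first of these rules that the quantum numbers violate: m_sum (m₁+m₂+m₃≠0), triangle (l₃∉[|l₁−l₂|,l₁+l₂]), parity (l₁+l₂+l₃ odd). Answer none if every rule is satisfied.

none

m₁+m₂+m₃ = 4 + 0 − 4 = 0  ✓
triangle: |4−3|=1 ≤ l₃=5 ≤ 4+3=7  ✓
parity: l₁+l₂+l₃ = 12 is even  ✓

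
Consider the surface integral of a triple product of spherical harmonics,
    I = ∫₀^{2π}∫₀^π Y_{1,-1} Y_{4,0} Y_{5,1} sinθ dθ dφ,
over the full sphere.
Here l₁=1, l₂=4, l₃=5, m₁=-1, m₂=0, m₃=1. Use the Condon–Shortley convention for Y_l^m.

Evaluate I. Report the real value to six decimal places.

-0.190188

Checks pass: Σm=0; 10 even; l₃=5∈[3,5].
(2·1+1)(2·4+1)(2·5+1) = 297
Δ: 0! 2! 8! / 11! → 1/495
sum: t=0:+1/576 = 1/576
3j²(1 4 5; 0 0 0) = Δ·Π!·Σ² = 5/99  (sign -1)
sum: t=0:+1/1152 = 1/1152
3j²(1 4 5; -1 0 1) = Δ·Π!·Σ² = 1/33  (sign +1)
combine: 4πI² = 297·5/99·1/33 = 5/11
take √, sign -1: I = -0.19018827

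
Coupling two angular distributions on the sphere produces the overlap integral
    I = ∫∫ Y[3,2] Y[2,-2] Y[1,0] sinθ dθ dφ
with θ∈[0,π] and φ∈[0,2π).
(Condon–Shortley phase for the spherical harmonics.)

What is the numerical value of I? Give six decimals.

0.184674

Checks pass: Σm=0; 6 even; l₃=1∈[1,5].
(2·3+1)(2·2+1)(2·1+1) = 105
Δ: 4! 2! 0! / 7! → 1/105
sum: t=2:+1/4 = 1/4
3j²(3 2 1; 0 0 0) = Δ·Π!·Σ² = 3/35  (sign -1)
sum: t=0:+1/24 = 1/24
3j²(3 2 1; 2 -2 0) = Δ·Π!·Σ² = 1/21  (sign -1)
combine: 4πI² = 105·3/35·1/21 = 3/7
take √, sign +1: I = 0.18467439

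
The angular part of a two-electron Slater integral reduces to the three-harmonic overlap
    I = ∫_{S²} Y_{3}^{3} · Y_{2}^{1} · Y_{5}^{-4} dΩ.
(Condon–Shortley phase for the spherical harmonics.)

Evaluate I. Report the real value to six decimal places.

Checks pass: Σm=0; 10 even; l₃=5∈[1,5].
(2·3+1)(2·2+1)(2·5+1) = 385
Δ: 0! 6! 4! / 11! → 1/2310
sum: t=0:+1/144 = 1/144
3j²(3 2 5; 0 0 0) = Δ·Π!·Σ² = 10/231  (sign -1)
sum: t=0:+1/4320 = 1/4320
3j²(3 2 5; 3 1 -4) = Δ·Π!·Σ² = 2/55  (sign -1)
combine: 4πI² = 385·10/231·2/55 = 20/33
take √, sign +1: I = 0.21961050

0.219610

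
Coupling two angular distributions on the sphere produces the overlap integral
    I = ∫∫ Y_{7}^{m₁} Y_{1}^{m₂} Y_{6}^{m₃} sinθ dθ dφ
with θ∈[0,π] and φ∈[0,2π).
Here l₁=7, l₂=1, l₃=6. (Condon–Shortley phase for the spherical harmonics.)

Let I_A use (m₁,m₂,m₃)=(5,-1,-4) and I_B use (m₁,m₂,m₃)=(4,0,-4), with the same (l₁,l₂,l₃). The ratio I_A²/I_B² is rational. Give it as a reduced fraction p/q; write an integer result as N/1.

2/1

Shared (l₁,l₂,l₃)=(7,1,6): N and (l;000)² cancel in I_A²/I_B².
A: Δ = 2!·12!·0!/15! = 1/1365; Racah Σ t=0..0: t=0:+1/14515200 = 1/14515200; ⇒ 3j(7 1 6; 5 -1 -4)² = 22/455, sgn +1
B: Δ = 2!·12!·0!/15! = 1/1365; Racah Σ t=1..1: t=1:−1/7257600 = -1/7257600; ⇒ 3j(7 1 6; 4 0 -4)² = 11/455, sgn -1
I_A²/I_B² = (22/455)/(11/455) = 2/1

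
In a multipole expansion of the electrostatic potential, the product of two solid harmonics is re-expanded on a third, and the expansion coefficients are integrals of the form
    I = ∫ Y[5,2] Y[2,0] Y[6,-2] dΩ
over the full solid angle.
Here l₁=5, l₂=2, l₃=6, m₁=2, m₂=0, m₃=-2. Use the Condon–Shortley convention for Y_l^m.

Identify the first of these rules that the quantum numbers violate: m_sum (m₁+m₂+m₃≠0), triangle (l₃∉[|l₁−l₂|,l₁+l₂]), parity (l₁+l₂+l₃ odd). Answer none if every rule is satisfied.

parity

m₁+m₂+m₃ = 2 + 0 − 2 = 0  ✓
triangle: |5−2|=3 ≤ l₃=6 ≤ 5+2=7  ✓
parity: l₁+l₂+l₃ = 13 is odd  ✗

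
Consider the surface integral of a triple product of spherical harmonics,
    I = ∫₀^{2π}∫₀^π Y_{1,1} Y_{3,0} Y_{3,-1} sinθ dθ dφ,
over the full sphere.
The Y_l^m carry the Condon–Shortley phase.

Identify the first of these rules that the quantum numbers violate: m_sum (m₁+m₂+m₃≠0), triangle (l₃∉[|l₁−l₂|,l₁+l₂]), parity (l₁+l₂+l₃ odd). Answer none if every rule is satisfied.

Σmᵢ = 0  ✓
l₃∈[|l₁−l₂|,l₁+l₂]=[2,4], have l₃=3  ✓
Σlᵢ = 7 ⇒ odd  ✗

parity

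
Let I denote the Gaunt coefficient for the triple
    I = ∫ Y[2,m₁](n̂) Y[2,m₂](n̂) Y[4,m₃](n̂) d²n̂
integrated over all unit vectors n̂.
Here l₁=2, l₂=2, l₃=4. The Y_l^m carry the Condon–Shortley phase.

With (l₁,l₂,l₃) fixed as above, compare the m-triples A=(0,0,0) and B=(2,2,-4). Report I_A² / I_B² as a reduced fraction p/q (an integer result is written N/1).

Same 2,2,4: normalisation and zero-m 3j drop out of the ratio.
A: Δ: 0! 4! 4! / 9! → 1/630; sum: t=0:+1/16 = 1/16; 3j²(2 2 4; 0 0 0) = Δ·Π!·Σ² = 2/35  (sign +1)
B: Δ: 0! 4! 4! / 9! → 1/630; sum: t=0:+1/576 = 1/576; 3j²(2 2 4; 2 2 -4) = Δ·Π!·Σ² = 1/9  (sign +1)
I_A²/I_B² = (2/35)/(1/9) = 18/35

18/35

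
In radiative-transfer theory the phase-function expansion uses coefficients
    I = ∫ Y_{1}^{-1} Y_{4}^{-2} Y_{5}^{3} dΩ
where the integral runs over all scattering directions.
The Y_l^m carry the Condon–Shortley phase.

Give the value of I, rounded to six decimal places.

-0.259847

m-sum 0 ✓  L=10 even ✓  3≤5≤5 ✓
Π(2lᵢ+1) = 3×9×11 = 297
triangle coeff Δ(1,4,5) = 1/495
Σ_t [0,0]: t=0:+1/576 = 1/576
(3j)²=5/99 [(1 4 5; 0 0 0)], sign=-1
Σ_t [0,0]: t=0:+1/2880 = 1/2880
(3j)²=28/495 [(1 4 5; -1 -2 3)], sign=+1
⇒ 4πI² = 28/33
I = (-1)√(28/33/(4π)) = -0.25984664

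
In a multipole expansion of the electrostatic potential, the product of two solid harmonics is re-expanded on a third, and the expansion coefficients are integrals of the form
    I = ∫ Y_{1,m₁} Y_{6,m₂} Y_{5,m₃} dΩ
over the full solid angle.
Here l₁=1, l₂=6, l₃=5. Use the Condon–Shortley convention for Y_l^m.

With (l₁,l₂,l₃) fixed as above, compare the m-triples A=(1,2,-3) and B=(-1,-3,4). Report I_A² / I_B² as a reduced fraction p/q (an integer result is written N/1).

Shared (l₁,l₂,l₃)=(1,6,5): N and (l;000)² cancel in I_A²/I_B².
A: Δ = 2!·0!·10!/13! = 1/858; Racah Σ t=0..0: t=0:+1/161280 = 1/161280; ⇒ 3j(1 6 5; 1 2 -3)² = 1/143, sgn +1
B: Δ = 2!·0!·10!/13! = 1/858; Racah Σ t=2..2: t=2:+1/725760 = 1/725760; ⇒ 3j(1 6 5; -1 -3 4)² = 1/286, sgn -1
I_A²/I_B² = (1/143)/(1/286) = 2/1

2/1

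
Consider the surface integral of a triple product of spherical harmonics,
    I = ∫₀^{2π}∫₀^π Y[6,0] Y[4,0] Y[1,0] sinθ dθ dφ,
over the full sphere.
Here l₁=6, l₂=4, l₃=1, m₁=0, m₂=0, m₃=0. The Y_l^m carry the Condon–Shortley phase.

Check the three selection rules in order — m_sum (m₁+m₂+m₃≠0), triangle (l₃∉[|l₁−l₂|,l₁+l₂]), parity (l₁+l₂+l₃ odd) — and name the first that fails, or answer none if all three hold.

azimuthal sum: 0 + 0 + 0 = 0  ✓
2 ≤ 1 ≤ 10 (triangle on l)  ✗
L = 6 + 4 + 1 = 11 (odd)

triangle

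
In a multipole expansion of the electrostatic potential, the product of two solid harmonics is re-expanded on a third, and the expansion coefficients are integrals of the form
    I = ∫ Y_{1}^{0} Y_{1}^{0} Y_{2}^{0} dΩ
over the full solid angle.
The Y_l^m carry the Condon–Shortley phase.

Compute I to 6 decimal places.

Checks pass: Σm=0; 4 even; l₃=2∈[0,2].
(2·1+1)(2·1+1)(2·2+1) = 45
Δ: 0! 2! 2! / 5! → 1/30
sum: t=0:+1/1 = 1/1
3j²(1 1 2; 0 0 0) = Δ·Π!·Σ² = 2/15  (sign +1)
(m-triple is (0,0,0) — same symbol as above.)
combine: 4πI² = 45·2/15·2/15 = 4/5
take √, sign +1: I = 0.25231325

0.252313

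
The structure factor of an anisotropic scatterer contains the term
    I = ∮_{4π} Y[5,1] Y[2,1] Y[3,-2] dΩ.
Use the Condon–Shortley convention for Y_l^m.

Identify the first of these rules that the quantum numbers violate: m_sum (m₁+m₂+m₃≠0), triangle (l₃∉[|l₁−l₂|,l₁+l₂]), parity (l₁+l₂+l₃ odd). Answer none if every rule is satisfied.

Σmᵢ = 0  ✓
l₃∈[|l₁−l₂|,l₁+l₂]=[3,7], have l₃=3  ✓
Σlᵢ = 10 ⇒ even  ✓

none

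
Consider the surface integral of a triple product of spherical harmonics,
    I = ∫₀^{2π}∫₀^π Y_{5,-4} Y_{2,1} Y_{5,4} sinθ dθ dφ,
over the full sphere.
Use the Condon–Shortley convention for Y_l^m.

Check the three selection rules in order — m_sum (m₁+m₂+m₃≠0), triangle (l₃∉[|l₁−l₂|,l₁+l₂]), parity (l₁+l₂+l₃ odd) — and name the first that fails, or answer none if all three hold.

m_sum

m₁+m₂+m₃ = -4 + 1 + 4 = 1  ✗
triangle: |5−2|=3 ≤ l₃=5 ≤ 5+2=7
parity: l₁+l₂+l₃ = 12 is even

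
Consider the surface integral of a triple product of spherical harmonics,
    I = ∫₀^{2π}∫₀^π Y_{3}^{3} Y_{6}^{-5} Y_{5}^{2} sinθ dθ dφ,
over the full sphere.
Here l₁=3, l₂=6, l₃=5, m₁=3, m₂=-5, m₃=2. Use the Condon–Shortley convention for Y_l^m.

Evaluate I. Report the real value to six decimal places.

m-sum 0 ✓  L=14 even ✓  3≤5≤9 ✓
Π(2lᵢ+1) = 7×13×11 = 1001
triangle coeff Δ(3,6,5) = 1/675675
Σ_t [1,3]: t=1:−1/8640 t=2:+1/2304 t=3:−1/8640 = 7/34560
(3j)²=7/429 [(3 6 5; 0 0 0)], sign=-1
Σ_t [0,0]: t=0:+1/241920 = 1/241920
(3j)²=2/91 [(3 6 5; 3 -5 2)], sign=-1
⇒ 4πI² = 14/39
I = (+1)√(14/39/(4π)) = 0.16901560

0.169016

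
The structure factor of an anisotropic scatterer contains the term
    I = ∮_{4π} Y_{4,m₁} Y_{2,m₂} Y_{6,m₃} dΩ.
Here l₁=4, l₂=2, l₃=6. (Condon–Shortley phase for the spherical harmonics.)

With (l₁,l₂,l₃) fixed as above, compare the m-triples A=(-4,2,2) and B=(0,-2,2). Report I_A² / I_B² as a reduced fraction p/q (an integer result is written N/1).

1/70

l's match ⇒ only the (l;m) 3-j factors differ between A and B.
A: triangle coeff Δ(4,2,6) = 1/6435; Σ_t [0,0]: t=0:+1/967680 = 1/967680; (3j)²=1/6435 [(4 2 6; -4 2 2)], sign=+1
B: triangle coeff Δ(4,2,6) = 1/6435; Σ_t [0,0]: t=0:+1/13824 = 1/13824; (3j)²=14/1287 [(4 2 6; 0 -2 2)], sign=+1
I_A²/I_B² = (1/6435)/(14/1287) = 1/70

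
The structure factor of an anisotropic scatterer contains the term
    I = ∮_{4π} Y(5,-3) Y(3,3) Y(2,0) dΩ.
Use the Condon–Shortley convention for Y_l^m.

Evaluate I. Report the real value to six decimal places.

m-sum 0 ✓  L=10 even ✓  2≤2≤8 ✓
Π(2lᵢ+1) = 11×7×5 = 385
triangle coeff Δ(5,3,2) = 1/2310
Σ_t [3,3]: t=3:−1/144 = -1/144
(3j)²=10/231 [(5 3 2; 0 0 0)], sign=-1
Σ_t [6,6]: t=6:+1/2880 = 1/2880
(3j)²=2/165 [(5 3 2; -3 3 0)], sign=+1
⇒ 4πI² = 20/99
I = (-1)√(20/99/(4π)) = -0.12679218

-0.126792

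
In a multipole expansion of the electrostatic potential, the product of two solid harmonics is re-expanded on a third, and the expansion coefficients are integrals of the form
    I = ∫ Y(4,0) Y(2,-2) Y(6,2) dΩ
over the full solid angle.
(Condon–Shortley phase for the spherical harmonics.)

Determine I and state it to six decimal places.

0.133065

Checks pass: Σm=0; 12 even; l₃=6∈[2,6].
(2·4+1)(2·2+1)(2·6+1) = 585
Δ: 0! 8! 4! / 13! → 1/6435
sum: t=0:+1/2304 = 1/2304
3j²(4 2 6; 0 0 0) = Δ·Π!·Σ² = 5/143  (sign +1)
sum: t=0:+1/13824 = 1/13824
3j²(4 2 6; 0 -2 2) = Δ·Π!·Σ² = 14/1287  (sign +1)
combine: 4πI² = 585·5/143·14/1287 = 350/1573
take √, sign +1: I = 0.13306527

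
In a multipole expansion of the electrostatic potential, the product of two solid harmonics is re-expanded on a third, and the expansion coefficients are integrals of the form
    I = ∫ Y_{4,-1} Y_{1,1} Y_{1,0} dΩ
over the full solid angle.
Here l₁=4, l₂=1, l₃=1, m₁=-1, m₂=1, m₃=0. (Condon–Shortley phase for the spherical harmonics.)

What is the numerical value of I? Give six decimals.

0.000000

l₃=1 ∉ [3,5] — triangle fails ⇒ I = 0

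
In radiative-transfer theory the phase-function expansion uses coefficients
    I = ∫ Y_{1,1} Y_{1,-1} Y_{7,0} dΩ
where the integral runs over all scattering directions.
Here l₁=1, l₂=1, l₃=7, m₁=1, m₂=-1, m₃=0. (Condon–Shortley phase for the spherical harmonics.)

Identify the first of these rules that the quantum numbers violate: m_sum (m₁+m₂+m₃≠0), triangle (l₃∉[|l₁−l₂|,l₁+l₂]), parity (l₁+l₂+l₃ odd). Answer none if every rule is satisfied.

azimuthal sum: 1 − 1 + 0 = 0  ✓
0 ≤ 7 ≤ 2 (triangle on l)  ✗
L = 1 + 1 + 7 = 9 (odd)

triangle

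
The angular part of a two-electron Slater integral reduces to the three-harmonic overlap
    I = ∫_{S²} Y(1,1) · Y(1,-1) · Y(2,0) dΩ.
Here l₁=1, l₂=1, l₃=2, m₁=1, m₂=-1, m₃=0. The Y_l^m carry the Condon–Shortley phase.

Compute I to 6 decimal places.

0.126157

Rules hold: Σm=0, L=4 even, 0≤2≤2.
N = 3·3·5 = 45
Δ = 0!·2!·2!/5! = 1/30
Racah Σ t=0..0: t=0:+1/1 = 1/1
⇒ 3j(1 1 2; 0 0 0)² = 2/15, sgn +1
Racah Σ t=0..0: t=0:+1/4 = 1/4
⇒ 3j(1 1 2; 1 -1 0)² = 1/30, sgn +1
4πI² = N·(3j₀)²·(3jₘ)² = 1/5
I = +1·√(0.2/4π) = 0.12615663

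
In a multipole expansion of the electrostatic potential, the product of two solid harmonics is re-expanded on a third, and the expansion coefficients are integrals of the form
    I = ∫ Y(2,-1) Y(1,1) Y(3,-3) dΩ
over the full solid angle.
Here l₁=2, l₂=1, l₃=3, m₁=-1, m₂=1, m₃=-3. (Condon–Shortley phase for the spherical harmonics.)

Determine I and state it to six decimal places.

0.000000

m-sum = -1 + 1 − 3 = -3 ≠ 0 ⇒ I = 0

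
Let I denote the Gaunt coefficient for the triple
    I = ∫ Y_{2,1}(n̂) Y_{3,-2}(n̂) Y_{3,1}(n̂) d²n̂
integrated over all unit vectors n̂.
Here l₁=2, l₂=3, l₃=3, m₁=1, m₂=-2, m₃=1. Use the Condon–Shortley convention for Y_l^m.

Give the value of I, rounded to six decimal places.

0.162868

m-sum 0 ✓  L=8 even ✓  1≤3≤5 ✓
Π(2lᵢ+1) = 5×7×7 = 245
triangle coeff Δ(2,3,3) = 1/3780
Σ_t [0,2]: t=0:+1/24 t=1:−1/4 t=2:+1/24 = -1/6
(3j)²=4/105 [(2 3 3; 0 0 0)], sign=+1
Σ_t [0,1]: t=0:+1/12 t=1:−1/48 = 1/16
(3j)²=1/28 [(2 3 3; 1 -2 1)], sign=+1
⇒ 4πI² = 1/3
I = (+1)√(1/3/(4π)) = 0.16286750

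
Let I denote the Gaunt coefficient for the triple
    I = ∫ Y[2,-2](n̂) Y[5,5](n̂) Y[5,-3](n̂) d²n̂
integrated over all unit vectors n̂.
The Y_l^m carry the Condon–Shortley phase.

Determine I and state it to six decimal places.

0.088588

Checks pass: Σm=0; 12 even; l₃=5∈[3,7].
(2·2+1)(2·5+1)(2·5+1) = 605
Δ: 2! 2! 8! / 13! → 1/38610
sum: t=0:+1/2880 t=1:−1/576 t=2:+1/2880 = -1/960
3j²(2 5 5; 0 0 0) = Δ·Π!·Σ² = 10/429  (sign +1)
sum: t=2:+1/161280 = 1/161280
3j²(2 5 5; -2 5 -3) = Δ·Π!·Σ² = 1/143  (sign +1)
combine: 4πI² = 605·10/429·1/143 = 50/507
take √, sign +1: I = 0.08858824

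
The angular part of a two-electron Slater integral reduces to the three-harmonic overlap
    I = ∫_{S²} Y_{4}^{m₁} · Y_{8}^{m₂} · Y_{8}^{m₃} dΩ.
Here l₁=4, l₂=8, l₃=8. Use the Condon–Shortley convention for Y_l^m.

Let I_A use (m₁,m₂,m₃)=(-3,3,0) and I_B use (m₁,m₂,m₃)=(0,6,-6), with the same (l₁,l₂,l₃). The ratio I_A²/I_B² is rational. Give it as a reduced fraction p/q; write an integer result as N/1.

66/169

Same 4,8,8: normalisation and zero-m 3j drop out of the ratio.
A: Δ: 4! 4! 12! / 21! → 1/185175900; sum: t=3:−1/139345920 t=4:+1/87091200 = 1/232243200; 3j²(4 8 8; -3 3 0) = Δ·Π!·Σ² = 33/8398  (sign +1)
B: Δ: 4! 4! 12! / 21! → 1/185175900; sum: t=2:+1/7664025600 t=3:−1/1437004800 t=4:+1/4180377600 = -1/3065610240; 3j²(4 8 8; 0 6 -6) = Δ·Π!·Σ² = 13/1292  (sign -1)
I_A²/I_B² = (33/8398)/(13/1292) = 66/169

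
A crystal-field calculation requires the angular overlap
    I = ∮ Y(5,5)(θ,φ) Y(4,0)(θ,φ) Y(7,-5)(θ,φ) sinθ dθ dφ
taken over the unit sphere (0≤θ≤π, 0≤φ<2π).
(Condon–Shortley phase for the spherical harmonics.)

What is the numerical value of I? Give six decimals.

m-sum 0 ✓  L=16 even ✓  1≤7≤9 ✓
Π(2lᵢ+1) = 11×9×15 = 1485
triangle coeff Δ(5,4,7) = 1/6126120
Σ_t [0,2]: t=0:+1/69120 t=1:−1/20736 t=2:+1/69120 = -1/51840
(3j)²=280/21879 [(5 4 7; 0 0 0)], sign=+1
Σ_t [0,0]: t=0:+1/3870720 = 1/3870720
(3j)²=135/6188 [(5 4 7; 5 0 -5)], sign=+1
⇒ 4πI² = 20250/48841
I = (+1)√(20250/48841/(4π)) = 0.18164160

0.181642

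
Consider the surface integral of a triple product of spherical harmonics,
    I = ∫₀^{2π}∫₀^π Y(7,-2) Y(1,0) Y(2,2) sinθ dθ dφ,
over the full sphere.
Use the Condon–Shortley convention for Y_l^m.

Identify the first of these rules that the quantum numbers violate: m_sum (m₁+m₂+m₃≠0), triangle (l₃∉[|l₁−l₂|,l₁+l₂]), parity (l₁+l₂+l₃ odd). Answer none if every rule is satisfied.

triangle

m₁+m₂+m₃ = -2 + 0 + 2 = 0  ✓
triangle: |7−1|=6 ≤ l₃=2 ≤ 7+1=8  ✗
parity: l₁+l₂+l₃ = 10 is even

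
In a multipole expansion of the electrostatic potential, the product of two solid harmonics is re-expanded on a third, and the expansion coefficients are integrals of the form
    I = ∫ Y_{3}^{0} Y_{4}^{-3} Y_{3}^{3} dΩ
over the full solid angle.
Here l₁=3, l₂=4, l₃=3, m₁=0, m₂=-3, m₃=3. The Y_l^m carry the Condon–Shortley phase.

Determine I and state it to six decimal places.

0.203551

Checks pass: Σm=0; 10 even; l₃=3∈[1,7].
(2·3+1)(2·4+1)(2·3+1) = 441
Δ: 4! 2! 4! / 11! → 1/34650
sum: t=1:−1/72 t=2:+1/16 t=3:−1/72 = 5/144
3j²(3 4 3; 0 0 0) = Δ·Π!·Σ² = 2/77  (sign -1)
sum: t=1:−1/288 = -1/288
3j²(3 4 3; 0 -3 3) = Δ·Π!·Σ² = 1/22  (sign -1)
combine: 4πI² = 441·2/77·1/22 = 63/121
take √, sign +1: I = 0.20355073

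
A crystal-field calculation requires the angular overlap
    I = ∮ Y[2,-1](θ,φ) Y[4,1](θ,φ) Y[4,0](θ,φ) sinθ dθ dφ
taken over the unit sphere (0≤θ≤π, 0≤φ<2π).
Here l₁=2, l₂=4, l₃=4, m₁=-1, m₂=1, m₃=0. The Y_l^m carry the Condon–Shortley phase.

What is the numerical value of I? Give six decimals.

m-sum 0 ✓  L=10 even ✓  2≤4≤6 ✓
Π(2lᵢ+1) = 5×9×9 = 405
triangle coeff Δ(2,4,4) = 1/13860
Σ_t [0,2]: t=0:+1/192 t=1:−1/36 t=2:+1/192 = -5/288
(3j)²=20/693 [(2 4 4; 0 0 0)], sign=-1
Σ_t [1,2]: t=1:−1/96 t=2:+1/72 = 1/288
(3j)²=1/462 [(2 4 4; -1 1 0)], sign=+1
⇒ 4πI² = 150/5929
I = (-1)√(150/5929/(4π)) = -0.04486937

-0.044869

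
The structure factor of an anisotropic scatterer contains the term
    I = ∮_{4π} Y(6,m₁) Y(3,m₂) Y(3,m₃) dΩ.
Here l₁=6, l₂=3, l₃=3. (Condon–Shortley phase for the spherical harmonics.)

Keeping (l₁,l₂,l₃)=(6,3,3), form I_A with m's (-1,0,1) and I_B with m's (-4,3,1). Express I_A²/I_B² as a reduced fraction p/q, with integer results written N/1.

5/3

Same 6,3,3: normalisation and zero-m 3j drop out of the ratio.
A: Δ: 6! 6! 0! / 13! → 1/12012; sum: t=3:−1/1728 = -1/1728; 3j²(6 3 3; -1 0 1) = Δ·Π!·Σ² = 25/858  (sign -1)
B: Δ: 6! 6! 0! / 13! → 1/12012; sum: t=6:+1/34560 = 1/34560; 3j²(6 3 3; -4 3 1) = Δ·Π!·Σ² = 5/286  (sign +1)
I_A²/I_B² = (25/858)/(5/286) = 5/3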